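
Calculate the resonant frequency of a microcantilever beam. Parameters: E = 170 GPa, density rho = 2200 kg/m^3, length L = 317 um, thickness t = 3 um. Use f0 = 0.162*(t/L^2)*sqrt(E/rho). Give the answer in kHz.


Step 1: Convert units to SI.
t_SI = 3e-6 m, L_SI = 317e-6 m
Step 2: Calculate sqrt(E/rho).
sqrt(170e9 / 2200) = 8790.49 m/s
Step 3: Compute f0.
f0 = 0.162 * 3e-6 / (317e-6)^2 * 8790.49 = 42513.9 Hz = 42.51 kHz


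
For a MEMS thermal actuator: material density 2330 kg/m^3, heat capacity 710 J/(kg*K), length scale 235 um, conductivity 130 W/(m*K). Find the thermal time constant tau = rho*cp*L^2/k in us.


Step 1: Convert L to m: L = 235e-6 m
Step 2: L^2 = (235e-6)^2 = 5.5225e-08 m^2
Step 3: tau = 2330 * 710 * 5.5225e-08 / 130 = 7.0275937e-04 s
Step 4: Convert to microseconds (multiply by 1e6).
tau = 702.759 us


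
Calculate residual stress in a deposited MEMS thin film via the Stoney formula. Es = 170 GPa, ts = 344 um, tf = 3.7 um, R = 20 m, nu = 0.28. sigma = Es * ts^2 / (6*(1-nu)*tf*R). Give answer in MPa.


Step 1: Compute numerator: Es * ts^2 = 170 * 344^2 = 20117120 (GPa*um^2)
Step 2: Compute denominator (R in um): 6*(1-nu)*tf*R = 6*0.72*3.7*20e6 = 319680000.0 (um^2)
Step 3: sigma (GPa) = 20117120 / 319680000.0 = 6.2929e-02 GPa
Step 4: Convert to MPa (x1000): sigma = 62.9 MPa


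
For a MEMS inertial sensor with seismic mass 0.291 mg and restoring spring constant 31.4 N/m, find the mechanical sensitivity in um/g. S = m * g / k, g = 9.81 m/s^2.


Step 1: Convert mass: m = 0.291 mg = 2.91e-07 kg
Step 2: S = m * g / k = 2.91e-07 * 9.81 / 31.4
Step 3: S = 9.09e-08 m/g
Step 4: Convert to um/g: S = 0.091 um/g


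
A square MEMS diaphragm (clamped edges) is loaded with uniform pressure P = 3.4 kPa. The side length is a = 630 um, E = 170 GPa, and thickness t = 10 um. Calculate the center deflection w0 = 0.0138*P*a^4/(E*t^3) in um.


Step 1: Convert pressure to compatible units (E is in GPa, so P in GPa).
P = 3.4 kPa = 3.4e-6 GPa
Step 2: Compute numerator: 0.0138 * P * a^4.
a^4 = 630^4 = 157529610000
numerator = 0.0138 * 3.4e-6 * 157529610000 = 7.3913e+03
Step 3: Compute denominator: E * t^3 = 170 * 10^3 = 170000
Step 4: w0 = numerator / denominator = 7.3913e+03 / 170000 = 0.0435 um


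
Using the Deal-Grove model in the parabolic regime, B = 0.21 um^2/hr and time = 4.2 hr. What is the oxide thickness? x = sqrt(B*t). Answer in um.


Step 1: Compute B*t = 0.21 * 4.2 = 0.882
Step 2: x = sqrt(0.882)
x = 0.939 um


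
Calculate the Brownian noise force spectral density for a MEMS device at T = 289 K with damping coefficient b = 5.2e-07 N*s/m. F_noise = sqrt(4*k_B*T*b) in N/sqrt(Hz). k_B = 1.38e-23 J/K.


Step 1: Compute 4 * k_B * T * b
= 4 * 1.38e-23 * 289 * 5.2e-07
= 8.2955e-27 N^2/Hz
Step 2: F_noise = sqrt(8.2955e-27)
F_noise = 9.11e-14 N/sqrt(Hz)


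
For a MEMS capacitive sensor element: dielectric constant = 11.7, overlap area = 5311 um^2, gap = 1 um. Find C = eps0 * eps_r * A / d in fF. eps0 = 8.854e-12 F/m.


Step 1: Convert area to m^2: A = 5311e-12 m^2
Step 2: Convert gap to m: d = 1e-6 m
Step 3: C = eps0 * eps_r * A / d
C = 8.854e-12 * 11.7 * 5311e-12 / 1e-6
Step 4: Convert to fF (multiply by 1e15).
C = 550.18 fF


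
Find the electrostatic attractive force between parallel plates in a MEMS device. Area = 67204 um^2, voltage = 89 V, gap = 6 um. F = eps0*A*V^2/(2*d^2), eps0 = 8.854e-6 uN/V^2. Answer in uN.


Step 1: Identify parameters.
eps0 = 8.854e-6 uN/V^2, A = 67204 um^2, V = 89 V, d = 6 um
Step 2: Compute V^2 = 89^2 = 7921
Step 3: Compute d^2 = 6^2 = 36
Step 4: F = 0.5 * 8.854e-6 * 67204 * 7921 / 36
F = 65.461 uN


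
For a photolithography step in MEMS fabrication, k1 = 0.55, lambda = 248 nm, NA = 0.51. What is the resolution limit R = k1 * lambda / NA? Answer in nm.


Step 1: Identify values: k1 = 0.55, lambda = 248 nm, NA = 0.51
Step 2: R = k1 * lambda / NA
R = 0.55 * 248 / 0.51
R = 267.5 nm


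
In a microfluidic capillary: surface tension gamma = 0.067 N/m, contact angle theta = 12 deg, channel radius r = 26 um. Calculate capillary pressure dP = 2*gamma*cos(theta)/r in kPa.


Step 1: cos(12 deg) = 0.9781
Step 2: Convert r to m: r = 26e-6 m
Step 3: dP = 2 * 0.067 * 0.9781 / 26e-6 = 5041.0 Pa
Step 4: Convert Pa to kPa (divide by 1000).
dP = 5.04 kPa


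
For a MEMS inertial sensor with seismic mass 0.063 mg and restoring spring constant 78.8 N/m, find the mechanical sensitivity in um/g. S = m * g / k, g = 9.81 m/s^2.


Step 1: Convert mass: m = 0.063 mg = 6.30e-08 kg
Step 2: S = m * g / k = 6.30e-08 * 9.81 / 78.8
Step 3: S = 7.84e-09 m/g
Step 4: Convert to um/g: S = 0.008 um/g


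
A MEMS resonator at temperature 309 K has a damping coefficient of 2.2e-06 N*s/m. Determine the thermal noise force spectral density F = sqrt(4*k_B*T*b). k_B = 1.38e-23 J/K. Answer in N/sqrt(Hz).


Step 1: Compute 4 * k_B * T * b
= 4 * 1.38e-23 * 309 * 2.2e-06
= 3.7525e-26 N^2/Hz
Step 2: F_noise = sqrt(3.7525e-26)
F_noise = 1.94e-13 N/sqrt(Hz)


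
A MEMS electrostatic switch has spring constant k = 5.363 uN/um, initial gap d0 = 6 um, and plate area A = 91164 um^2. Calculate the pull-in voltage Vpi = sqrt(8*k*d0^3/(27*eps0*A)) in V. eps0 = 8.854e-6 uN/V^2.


Step 1: Compute numerator: 8 * k * d0^3 = 8 * 5.363 * 6^3 = 9267.264
Step 2: Compute denominator: 27 * eps0 * A = 27 * 8.854e-6 * 91164 = 21.793484
Step 3: Vpi = sqrt(9267.264 / 21.793484)
Vpi = 20.62 V


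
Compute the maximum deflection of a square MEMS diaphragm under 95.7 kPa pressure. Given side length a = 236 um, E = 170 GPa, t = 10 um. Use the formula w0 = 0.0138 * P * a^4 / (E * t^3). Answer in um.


Step 1: Convert pressure to compatible units (E is in GPa, so P in GPa).
P = 95.7 kPa = 95.7e-6 GPa
Step 2: Compute numerator: 0.0138 * P * a^4.
a^4 = 236^4 = 3102044416
numerator = 0.0138 * 95.7e-6 * 3102044416 = 4.0967e+03
Step 3: Compute denominator: E * t^3 = 170 * 10^3 = 170000
Step 4: w0 = numerator / denominator = 4.0967e+03 / 170000 = 0.0241 um


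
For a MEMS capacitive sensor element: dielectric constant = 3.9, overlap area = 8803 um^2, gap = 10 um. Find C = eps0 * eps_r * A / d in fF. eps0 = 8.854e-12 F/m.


Step 1: Convert area to m^2: A = 8803e-12 m^2
Step 2: Convert gap to m: d = 10e-6 m
Step 3: C = eps0 * eps_r * A / d
C = 8.854e-12 * 3.9 * 8803e-12 / 10e-6
Step 4: Convert to fF (multiply by 1e15).
C = 30.4 fF


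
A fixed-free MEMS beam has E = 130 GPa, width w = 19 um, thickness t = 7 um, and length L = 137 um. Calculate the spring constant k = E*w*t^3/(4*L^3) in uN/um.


Step 1: Convert E to consistent units (1 GPa = 1000 uN/um^2).
E = 130 GPa = 130000 uN/um^2
Step 2: Compute t^3 = 7^3 = 343
Step 3: Compute L^3 = 137^3 = 2571353
Step 4: k = 130000 * 19 * 343 / (4 * 2571353)
k = 82.3701 uN/um


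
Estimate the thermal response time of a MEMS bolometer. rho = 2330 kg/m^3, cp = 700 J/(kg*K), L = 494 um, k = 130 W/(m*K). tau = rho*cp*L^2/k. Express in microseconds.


Step 1: Convert L to m: L = 494e-6 m
Step 2: L^2 = (494e-6)^2 = 2.44036e-07 m^2
Step 3: tau = 2330 * 700 * 2.44036e-07 / 130 = 3.0617132e-03 s
Step 4: Convert to microseconds (multiply by 1e6).
tau = 3061.713 us


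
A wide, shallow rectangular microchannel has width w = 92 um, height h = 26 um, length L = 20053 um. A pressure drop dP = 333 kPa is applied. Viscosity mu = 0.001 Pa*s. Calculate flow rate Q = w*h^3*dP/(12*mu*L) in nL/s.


Step 1: Convert all dimensions to SI (meters).
w = 92e-6 m, h = 26e-6 m, L = 20053e-6 m, dP = 333e3 Pa
Step 2: Q = w * h^3 * dP / (12 * mu * L)
Q = 92e-6 * (26e-6)^3 * 333e3 / (12 * 0.001 * 20053e-6) = 2.23764664e-09 m^3/s
Step 3: Convert Q from m^3/s to nL/s (1 m^3 = 1e12 nL, so multiply by 1e12).
Q = 2237.647 nL/s


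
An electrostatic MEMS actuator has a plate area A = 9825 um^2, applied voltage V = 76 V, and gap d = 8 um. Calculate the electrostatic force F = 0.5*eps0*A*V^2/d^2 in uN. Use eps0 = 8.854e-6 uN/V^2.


Step 1: Identify parameters.
eps0 = 8.854e-6 uN/V^2, A = 9825 um^2, V = 76 V, d = 8 um
Step 2: Compute V^2 = 76^2 = 5776
Step 3: Compute d^2 = 8^2 = 64
Step 4: F = 0.5 * 8.854e-6 * 9825 * 5776 / 64
F = 3.925 uN


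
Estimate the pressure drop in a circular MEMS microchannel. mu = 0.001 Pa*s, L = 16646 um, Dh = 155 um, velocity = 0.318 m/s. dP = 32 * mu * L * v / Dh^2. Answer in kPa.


Step 1: Convert to SI: L = 16646e-6 m, Dh = 155e-6 m
Step 2: dP = 32 * 0.001 * 16646e-6 * 0.318 / (155e-6)^2
Step 3: dP = 7050.56 Pa
Step 4: Convert to kPa: dP = 7.05 kPa


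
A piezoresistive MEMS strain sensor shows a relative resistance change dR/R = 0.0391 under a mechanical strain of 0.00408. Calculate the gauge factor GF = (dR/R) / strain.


Step 1: Identify values.
dR/R = 0.0391, strain = 0.00408
Step 2: GF = (dR/R) / strain = 0.0391 / 0.00408
GF = 9.6


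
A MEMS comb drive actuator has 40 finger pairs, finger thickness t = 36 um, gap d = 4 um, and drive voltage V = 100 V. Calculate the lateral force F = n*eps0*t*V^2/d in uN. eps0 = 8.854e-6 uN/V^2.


Step 1: Parameters: n=40, eps0=8.854e-6 uN/V^2, t=36 um, V=100 V, d=4 um
Step 2: V^2 = 10000
Step 3: F = 40 * 8.854e-6 * 36 * 10000 / 4
F = 31.874 uN


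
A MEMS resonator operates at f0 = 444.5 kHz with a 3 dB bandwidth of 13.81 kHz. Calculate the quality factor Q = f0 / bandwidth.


Step 1: Q = f0 / bandwidth
Step 2: Q = 444.5 / 13.81
Q = 32.2


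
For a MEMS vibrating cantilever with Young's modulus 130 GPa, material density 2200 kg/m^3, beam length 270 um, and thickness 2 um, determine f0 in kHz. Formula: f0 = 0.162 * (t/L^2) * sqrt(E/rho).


Step 1: Convert units to SI.
t_SI = 2e-6 m, L_SI = 270e-6 m
Step 2: Calculate sqrt(E/rho).
sqrt(130e9 / 2200) = 7687.06 m/s
Step 3: Compute f0.
f0 = 0.162 * 2e-6 / (270e-6)^2 * 7687.06 = 34164.7 Hz = 34.16 kHz


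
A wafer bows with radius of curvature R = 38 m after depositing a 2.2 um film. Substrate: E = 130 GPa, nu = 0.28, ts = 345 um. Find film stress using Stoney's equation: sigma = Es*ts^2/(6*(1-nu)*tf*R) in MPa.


Step 1: Compute numerator: Es * ts^2 = 130 * 345^2 = 15473250 (GPa*um^2)
Step 2: Compute denominator (R in um): 6*(1-nu)*tf*R = 6*0.72*2.2*38e6 = 361152000.0 (um^2)
Step 3: sigma (GPa) = 15473250 / 361152000.0 = 4.2844e-02 GPa
Step 4: Convert to MPa (x1000): sigma = 42.8 MPa


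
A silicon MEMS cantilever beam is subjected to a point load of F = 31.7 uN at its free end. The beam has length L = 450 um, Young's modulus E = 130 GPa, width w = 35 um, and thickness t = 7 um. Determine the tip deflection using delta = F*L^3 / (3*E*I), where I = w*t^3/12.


Step 1: Calculate the second moment of area.
I = w * t^3 / 12 = 35 * 7^3 / 12 = 1000.4167 um^4
Step 2: Convert E to consistent units (1 GPa = 1000 uN/um^2).
E = 130 GPa = 130000 uN/um^2
Step 3: Calculate tip deflection.
delta = F * L^3 / (3 * E * I)
delta = 31.7 * 450^3 / (3 * 130000 * 1000.4167)
delta = 7.4037 um


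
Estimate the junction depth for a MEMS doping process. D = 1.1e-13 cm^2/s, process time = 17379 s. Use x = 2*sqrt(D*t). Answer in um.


Step 1: Compute D*t = 1.1e-13 * 17379 = 1.91169e-09 cm^2
Step 2: sqrt(D*t) = 4.3723e-05 cm
Step 3: x = 2 * 4.3723e-05 cm = 8.7446e-05 cm
Step 4: Convert to um (1 cm = 1e4 um): x = 0.874 um


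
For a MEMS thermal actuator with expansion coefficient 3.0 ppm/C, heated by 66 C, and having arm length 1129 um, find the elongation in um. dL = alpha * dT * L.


Step 1: Convert CTE: alpha = 3.0 ppm/C = 3.0e-6 /C
Step 2: dL = 3.0e-6 * 66 * 1129
dL = 0.2235 um


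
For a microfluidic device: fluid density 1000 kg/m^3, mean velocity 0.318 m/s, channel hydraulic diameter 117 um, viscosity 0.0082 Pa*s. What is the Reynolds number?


Step 1: Convert Dh to meters: Dh = 117e-6 m
Step 2: Re = rho * v * Dh / mu
Re = 1000 * 0.318 * 117e-6 / 0.0082
Re = 4.537


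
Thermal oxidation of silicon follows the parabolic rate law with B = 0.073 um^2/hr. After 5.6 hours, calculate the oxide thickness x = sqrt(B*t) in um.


Step 1: Compute B*t = 0.073 * 5.6 = 0.4088
Step 2: x = sqrt(0.4088)
x = 0.639 um


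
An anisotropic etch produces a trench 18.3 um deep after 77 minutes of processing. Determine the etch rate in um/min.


Step 1: Etch rate = depth / time
Step 2: rate = 18.3 / 77
rate = 0.238 um/min


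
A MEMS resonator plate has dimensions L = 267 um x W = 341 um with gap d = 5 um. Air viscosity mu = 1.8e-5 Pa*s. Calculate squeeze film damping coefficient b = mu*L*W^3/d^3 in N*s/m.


Step 1: Convert to SI.
L = 267e-6 m, W = 341e-6 m, d = 5e-6 m
Step 2: W^3 = (341e-6)^3 = 3.97e-11 m^3
Step 3: d^3 = (5e-6)^3 = 1.25e-16 m^3
Step 4: b = 1.8e-5 * 267e-6 * 3.97e-11 / 1.25e-16
b = 1.52e-03 N*s/m


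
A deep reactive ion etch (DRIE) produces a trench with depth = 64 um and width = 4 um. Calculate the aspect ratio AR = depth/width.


Step 1: AR = depth / width
Step 2: AR = 64 / 4
AR = 16.0


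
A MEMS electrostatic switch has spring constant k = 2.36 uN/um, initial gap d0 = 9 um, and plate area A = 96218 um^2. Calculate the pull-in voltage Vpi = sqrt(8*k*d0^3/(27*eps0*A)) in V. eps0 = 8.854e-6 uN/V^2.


Step 1: Compute numerator: 8 * k * d0^3 = 8 * 2.36 * 9^3 = 13763.52
Step 2: Compute denominator: 27 * eps0 * A = 27 * 8.854e-6 * 96218 = 23.001683
Step 3: Vpi = sqrt(13763.52 / 23.001683)
Vpi = 24.46 V


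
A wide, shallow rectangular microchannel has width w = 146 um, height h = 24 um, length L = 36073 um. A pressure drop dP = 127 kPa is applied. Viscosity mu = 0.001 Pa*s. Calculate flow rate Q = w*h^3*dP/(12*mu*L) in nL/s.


Step 1: Convert all dimensions to SI (meters).
w = 146e-6 m, h = 24e-6 m, L = 36073e-6 m, dP = 127e3 Pa
Step 2: Q = w * h^3 * dP / (12 * mu * L)
Q = 146e-6 * (24e-6)^3 * 127e3 / (12 * 0.001 * 36073e-6) = 5.9214327e-10 m^3/s
Step 3: Convert Q from m^3/s to nL/s (1 m^3 = 1e12 nL, so multiply by 1e12).
Q = 592.143 nL/s


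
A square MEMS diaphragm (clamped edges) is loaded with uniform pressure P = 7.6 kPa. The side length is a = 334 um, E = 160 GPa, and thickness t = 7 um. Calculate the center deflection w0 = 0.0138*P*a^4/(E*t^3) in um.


Step 1: Convert pressure to compatible units (E is in GPa, so P in GPa).
P = 7.6 kPa = 7.6e-6 GPa
Step 2: Compute numerator: 0.0138 * P * a^4.
a^4 = 334^4 = 12444741136
numerator = 0.0138 * 7.6e-6 * 12444741136 = 1.3052e+03
Step 3: Compute denominator: E * t^3 = 160 * 7^3 = 54880
Step 4: w0 = numerator / denominator = 1.3052e+03 / 54880 = 0.0238 um


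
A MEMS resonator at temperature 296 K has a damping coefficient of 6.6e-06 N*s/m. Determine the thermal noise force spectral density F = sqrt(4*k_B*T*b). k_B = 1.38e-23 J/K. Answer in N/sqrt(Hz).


Step 1: Compute 4 * k_B * T * b
= 4 * 1.38e-23 * 296 * 6.6e-06
= 1.0784e-25 N^2/Hz
Step 2: F_noise = sqrt(1.0784e-25)
F_noise = 3.28e-13 N/sqrt(Hz)


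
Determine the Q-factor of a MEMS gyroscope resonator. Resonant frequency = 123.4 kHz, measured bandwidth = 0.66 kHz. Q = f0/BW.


Step 1: Q = f0 / bandwidth
Step 2: Q = 123.4 / 0.66
Q = 187.0


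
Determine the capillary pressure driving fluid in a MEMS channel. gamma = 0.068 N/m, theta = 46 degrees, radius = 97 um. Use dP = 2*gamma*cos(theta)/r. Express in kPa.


Step 1: cos(46 deg) = 0.6947
Step 2: Convert r to m: r = 97e-6 m
Step 3: dP = 2 * 0.068 * 0.6947 / 97e-6 = 974.0 Pa
Step 4: Convert Pa to kPa (divide by 1000).
dP = 0.97 kPa


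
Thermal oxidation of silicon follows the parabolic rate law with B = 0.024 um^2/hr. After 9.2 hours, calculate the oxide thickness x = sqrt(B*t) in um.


Step 1: Compute B*t = 0.024 * 9.2 = 0.2208
Step 2: x = sqrt(0.2208)
x = 0.47 um


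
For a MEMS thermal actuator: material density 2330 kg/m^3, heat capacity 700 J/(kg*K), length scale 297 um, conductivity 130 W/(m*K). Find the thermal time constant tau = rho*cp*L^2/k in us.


Step 1: Convert L to m: L = 297e-6 m
Step 2: L^2 = (297e-6)^2 = 8.8209e-08 m^2
Step 3: tau = 2330 * 700 * 8.8209e-08 / 130 = 1.10668368e-03 s
Step 4: Convert to microseconds (multiply by 1e6).
tau = 1106.684 us


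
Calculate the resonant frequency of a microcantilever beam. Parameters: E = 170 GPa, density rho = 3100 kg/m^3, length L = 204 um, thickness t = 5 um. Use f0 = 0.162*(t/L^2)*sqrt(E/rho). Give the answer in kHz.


Step 1: Convert units to SI.
t_SI = 5e-6 m, L_SI = 204e-6 m
Step 2: Calculate sqrt(E/rho).
sqrt(170e9 / 3100) = 7405.32 m/s
Step 3: Compute f0.
f0 = 0.162 * 5e-6 / (204e-6)^2 * 7405.32 = 144134.7 Hz = 144.13 kHz


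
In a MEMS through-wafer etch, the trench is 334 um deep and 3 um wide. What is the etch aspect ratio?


Step 1: AR = depth / width
Step 2: AR = 334 / 3
AR = 111.3


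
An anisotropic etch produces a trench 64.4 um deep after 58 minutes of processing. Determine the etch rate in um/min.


Step 1: Etch rate = depth / time
Step 2: rate = 64.4 / 58
rate = 1.11 um/min


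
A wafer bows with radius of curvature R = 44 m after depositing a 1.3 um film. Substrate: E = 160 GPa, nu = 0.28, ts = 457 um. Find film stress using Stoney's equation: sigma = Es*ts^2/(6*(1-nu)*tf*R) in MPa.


Step 1: Compute numerator: Es * ts^2 = 160 * 457^2 = 33415840 (GPa*um^2)
Step 2: Compute denominator (R in um): 6*(1-nu)*tf*R = 6*0.72*1.3*44e6 = 247104000.0 (um^2)
Step 3: sigma (GPa) = 33415840 / 247104000.0 = 1.3523e-01 GPa
Step 4: Convert to MPa (x1000): sigma = 135.2 MPa


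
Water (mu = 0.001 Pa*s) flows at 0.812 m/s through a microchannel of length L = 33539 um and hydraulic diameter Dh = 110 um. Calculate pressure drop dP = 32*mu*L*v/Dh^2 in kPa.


Step 1: Convert to SI: L = 33539e-6 m, Dh = 110e-6 m
Step 2: dP = 32 * 0.001 * 33539e-6 * 0.812 / (110e-6)^2
Step 3: dP = 72022.92 Pa
Step 4: Convert to kPa: dP = 72.02 kPa


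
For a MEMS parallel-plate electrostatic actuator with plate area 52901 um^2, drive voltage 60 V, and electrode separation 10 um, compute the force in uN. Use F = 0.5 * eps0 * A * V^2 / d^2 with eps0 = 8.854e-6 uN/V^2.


Step 1: Identify parameters.
eps0 = 8.854e-6 uN/V^2, A = 52901 um^2, V = 60 V, d = 10 um
Step 2: Compute V^2 = 60^2 = 3600
Step 3: Compute d^2 = 10^2 = 100
Step 4: F = 0.5 * 8.854e-6 * 52901 * 3600 / 100
F = 8.431 uN


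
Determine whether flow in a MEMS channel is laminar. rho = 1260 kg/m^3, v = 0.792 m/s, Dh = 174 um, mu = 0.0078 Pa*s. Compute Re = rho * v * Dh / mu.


Step 1: Convert Dh to meters: Dh = 174e-6 m
Step 2: Re = rho * v * Dh / mu
Re = 1260 * 0.792 * 174e-6 / 0.0078
Re = 22.261
Since Re = 22.261 is below ~2300, the flow is laminar.


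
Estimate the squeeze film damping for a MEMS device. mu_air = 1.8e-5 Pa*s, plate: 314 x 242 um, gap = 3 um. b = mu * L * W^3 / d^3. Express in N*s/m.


Step 1: Convert to SI.
L = 314e-6 m, W = 242e-6 m, d = 3e-6 m
Step 2: W^3 = (242e-6)^3 = 1.42e-11 m^3
Step 3: d^3 = (3e-6)^3 = 2.70e-17 m^3
Step 4: b = 1.8e-5 * 314e-6 * 1.42e-11 / 2.70e-17
b = 2.97e-03 N*s/m


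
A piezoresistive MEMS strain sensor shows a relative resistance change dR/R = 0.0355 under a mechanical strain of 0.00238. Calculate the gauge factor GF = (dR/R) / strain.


Step 1: Identify values.
dR/R = 0.0355, strain = 0.00238
Step 2: GF = (dR/R) / strain = 0.0355 / 0.00238
GF = 14.9


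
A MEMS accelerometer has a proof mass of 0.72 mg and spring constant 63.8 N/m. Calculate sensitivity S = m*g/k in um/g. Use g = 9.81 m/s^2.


Step 1: Convert mass: m = 0.72 mg = 7.20e-07 kg
Step 2: S = m * g / k = 7.20e-07 * 9.81 / 63.8
Step 3: S = 1.11e-07 m/g
Step 4: Convert to um/g: S = 0.111 um/g


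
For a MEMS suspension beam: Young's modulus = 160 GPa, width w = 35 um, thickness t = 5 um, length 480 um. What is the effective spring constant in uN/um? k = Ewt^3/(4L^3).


Step 1: Convert E to consistent units (1 GPa = 1000 uN/um^2).
E = 160 GPa = 160000 uN/um^2
Step 2: Compute t^3 = 5^3 = 125
Step 3: Compute L^3 = 480^3 = 110592000
Step 4: k = 160000 * 35 * 125 / (4 * 110592000)
k = 1.5824 uN/um


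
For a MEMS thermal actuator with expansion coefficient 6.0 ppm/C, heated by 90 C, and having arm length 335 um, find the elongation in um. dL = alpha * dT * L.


Step 1: Convert CTE: alpha = 6.0 ppm/C = 6.0e-6 /C
Step 2: dL = 6.0e-6 * 90 * 335
dL = 0.1809 um


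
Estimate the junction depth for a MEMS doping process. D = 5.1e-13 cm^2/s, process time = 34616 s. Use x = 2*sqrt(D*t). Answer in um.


Step 1: Compute D*t = 5.1e-13 * 34616 = 1.765416e-08 cm^2
Step 2: sqrt(D*t) = 1.32869e-04 cm
Step 3: x = 2 * 1.32869e-04 cm = 2.65738e-04 cm
Step 4: Convert to um (1 cm = 1e4 um): x = 2.657 um


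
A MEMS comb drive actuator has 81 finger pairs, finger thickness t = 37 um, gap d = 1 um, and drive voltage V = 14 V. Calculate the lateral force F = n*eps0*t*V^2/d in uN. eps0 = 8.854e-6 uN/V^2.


Step 1: Parameters: n=81, eps0=8.854e-6 uN/V^2, t=37 um, V=14 V, d=1 um
Step 2: V^2 = 196
Step 3: F = 81 * 8.854e-6 * 37 * 196 / 1
F = 5.201 uN


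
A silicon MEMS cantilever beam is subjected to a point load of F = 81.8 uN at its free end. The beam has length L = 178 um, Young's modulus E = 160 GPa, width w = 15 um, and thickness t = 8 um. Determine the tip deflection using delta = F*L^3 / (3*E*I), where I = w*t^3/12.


Step 1: Calculate the second moment of area.
I = w * t^3 / 12 = 15 * 8^3 / 12 = 640.0 um^4
Step 2: Convert E to consistent units (1 GPa = 1000 uN/um^2).
E = 160 GPa = 160000 uN/um^2
Step 3: Calculate tip deflection.
delta = F * L^3 / (3 * E * I)
delta = 81.8 * 178^3 / (3 * 160000 * 640.0)
delta = 1.5017 um


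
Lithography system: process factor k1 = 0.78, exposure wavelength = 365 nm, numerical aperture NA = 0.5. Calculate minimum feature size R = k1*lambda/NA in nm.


Step 1: Identify values: k1 = 0.78, lambda = 365 nm, NA = 0.5
Step 2: R = k1 * lambda / NA
R = 0.78 * 365 / 0.5
R = 569.4 nm


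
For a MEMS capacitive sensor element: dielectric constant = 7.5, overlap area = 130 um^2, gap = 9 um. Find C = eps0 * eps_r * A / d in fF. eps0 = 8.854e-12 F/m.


Step 1: Convert area to m^2: A = 130e-12 m^2
Step 2: Convert gap to m: d = 9e-6 m
Step 3: C = eps0 * eps_r * A / d
C = 8.854e-12 * 7.5 * 130e-12 / 9e-6
Step 4: Convert to fF (multiply by 1e15).
C = 0.96 fF


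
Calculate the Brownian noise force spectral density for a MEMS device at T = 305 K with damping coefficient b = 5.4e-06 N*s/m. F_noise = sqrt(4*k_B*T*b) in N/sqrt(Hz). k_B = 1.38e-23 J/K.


Step 1: Compute 4 * k_B * T * b
= 4 * 1.38e-23 * 305 * 5.4e-06
= 9.0914e-26 N^2/Hz
Step 2: F_noise = sqrt(9.0914e-26)
F_noise = 3.02e-13 N/sqrt(Hz)


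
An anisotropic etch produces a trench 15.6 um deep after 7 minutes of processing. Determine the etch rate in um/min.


Step 1: Etch rate = depth / time
Step 2: rate = 15.6 / 7
rate = 2.229 um/min


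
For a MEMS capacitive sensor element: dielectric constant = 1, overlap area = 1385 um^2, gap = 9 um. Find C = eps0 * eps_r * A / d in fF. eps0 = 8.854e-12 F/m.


Step 1: Convert area to m^2: A = 1385e-12 m^2
Step 2: Convert gap to m: d = 9e-6 m
Step 3: C = eps0 * eps_r * A / d
C = 8.854e-12 * 1 * 1385e-12 / 9e-6
Step 4: Convert to fF (multiply by 1e15).
C = 1.36 fF


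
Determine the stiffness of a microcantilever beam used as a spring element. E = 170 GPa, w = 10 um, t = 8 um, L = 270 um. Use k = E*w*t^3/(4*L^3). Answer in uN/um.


Step 1: Convert E to consistent units (1 GPa = 1000 uN/um^2).
E = 170 GPa = 170000 uN/um^2
Step 2: Compute t^3 = 8^3 = 512
Step 3: Compute L^3 = 270^3 = 19683000
Step 4: k = 170000 * 10 * 512 / (4 * 19683000)
k = 11.0552 uN/um


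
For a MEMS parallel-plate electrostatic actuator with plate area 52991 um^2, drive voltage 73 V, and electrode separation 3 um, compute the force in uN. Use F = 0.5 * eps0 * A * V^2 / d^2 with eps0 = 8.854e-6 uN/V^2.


Step 1: Identify parameters.
eps0 = 8.854e-6 uN/V^2, A = 52991 um^2, V = 73 V, d = 3 um
Step 2: Compute V^2 = 73^2 = 5329
Step 3: Compute d^2 = 3^2 = 9
Step 4: F = 0.5 * 8.854e-6 * 52991 * 5329 / 9
F = 138.904 uN


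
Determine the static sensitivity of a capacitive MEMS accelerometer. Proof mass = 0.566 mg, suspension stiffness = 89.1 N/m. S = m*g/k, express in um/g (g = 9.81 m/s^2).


Step 1: Convert mass: m = 0.566 mg = 5.66e-07 kg
Step 2: S = m * g / k = 5.66e-07 * 9.81 / 89.1
Step 3: S = 6.23e-08 m/g
Step 4: Convert to um/g: S = 0.062 um/g


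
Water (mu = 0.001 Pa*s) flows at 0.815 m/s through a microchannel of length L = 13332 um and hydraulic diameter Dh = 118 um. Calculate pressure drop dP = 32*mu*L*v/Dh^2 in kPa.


Step 1: Convert to SI: L = 13332e-6 m, Dh = 118e-6 m
Step 2: dP = 32 * 0.001 * 13332e-6 * 0.815 / (118e-6)^2
Step 3: dP = 24971.17 Pa
Step 4: Convert to kPa: dP = 24.97 kPa


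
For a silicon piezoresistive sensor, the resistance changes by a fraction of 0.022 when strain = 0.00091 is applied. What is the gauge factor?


Step 1: Identify values.
dR/R = 0.022, strain = 0.00091
Step 2: GF = (dR/R) / strain = 0.022 / 0.00091
GF = 24.2


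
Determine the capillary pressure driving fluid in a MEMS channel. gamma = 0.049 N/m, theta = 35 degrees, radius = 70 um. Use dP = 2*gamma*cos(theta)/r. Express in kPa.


Step 1: cos(35 deg) = 0.8192
Step 2: Convert r to m: r = 70e-6 m
Step 3: dP = 2 * 0.049 * 0.8192 / 70e-6 = 1146.9 Pa
Step 4: Convert Pa to kPa (divide by 1000).
dP = 1.15 kPa


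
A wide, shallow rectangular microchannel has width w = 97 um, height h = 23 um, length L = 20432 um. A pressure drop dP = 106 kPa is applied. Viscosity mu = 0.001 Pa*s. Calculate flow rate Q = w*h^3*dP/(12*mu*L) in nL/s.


Step 1: Convert all dimensions to SI (meters).
w = 97e-6 m, h = 23e-6 m, L = 20432e-6 m, dP = 106e3 Pa
Step 2: Q = w * h^3 * dP / (12 * mu * L)
Q = 97e-6 * (23e-6)^3 * 106e3 / (12 * 0.001 * 20432e-6) = 5.1023351e-10 m^3/s
Step 3: Convert Q from m^3/s to nL/s (1 m^3 = 1e12 nL, so multiply by 1e12).
Q = 510.234 nL/s


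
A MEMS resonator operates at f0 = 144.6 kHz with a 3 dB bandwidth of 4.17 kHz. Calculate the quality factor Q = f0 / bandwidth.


Step 1: Q = f0 / bandwidth
Step 2: Q = 144.6 / 4.17
Q = 34.7


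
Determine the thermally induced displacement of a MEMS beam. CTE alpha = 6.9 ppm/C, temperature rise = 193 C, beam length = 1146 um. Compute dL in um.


Step 1: Convert CTE: alpha = 6.9 ppm/C = 6.9e-6 /C
Step 2: dL = 6.9e-6 * 193 * 1146
dL = 1.5261 um


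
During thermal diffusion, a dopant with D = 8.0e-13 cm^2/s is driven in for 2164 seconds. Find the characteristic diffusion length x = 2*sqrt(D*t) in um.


Step 1: Compute D*t = 8.0e-13 * 2164 = 1.7312e-09 cm^2
Step 2: sqrt(D*t) = 4.1608e-05 cm
Step 3: x = 2 * 4.1608e-05 cm = 8.3216e-05 cm
Step 4: Convert to um (1 cm = 1e4 um): x = 0.832 um


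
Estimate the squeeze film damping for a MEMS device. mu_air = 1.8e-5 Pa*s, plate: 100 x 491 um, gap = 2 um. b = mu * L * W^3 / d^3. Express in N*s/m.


Step 1: Convert to SI.
L = 100e-6 m, W = 491e-6 m, d = 2e-6 m
Step 2: W^3 = (491e-6)^3 = 1.18e-10 m^3
Step 3: d^3 = (2e-6)^3 = 8.00e-18 m^3
Step 4: b = 1.8e-5 * 100e-6 * 1.18e-10 / 8.00e-18
b = 2.66e-02 N*s/m


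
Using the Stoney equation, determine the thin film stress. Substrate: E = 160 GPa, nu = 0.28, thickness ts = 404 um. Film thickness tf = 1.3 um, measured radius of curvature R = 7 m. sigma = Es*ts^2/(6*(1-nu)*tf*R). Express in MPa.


Step 1: Compute numerator: Es * ts^2 = 160 * 404^2 = 26114560 (GPa*um^2)
Step 2: Compute denominator (R in um): 6*(1-nu)*tf*R = 6*0.72*1.3*7e6 = 39312000.0 (um^2)
Step 3: sigma (GPa) = 26114560 / 39312000.0 = 6.6429e-01 GPa
Step 4: Convert to MPa (x1000): sigma = 664.3 MPa


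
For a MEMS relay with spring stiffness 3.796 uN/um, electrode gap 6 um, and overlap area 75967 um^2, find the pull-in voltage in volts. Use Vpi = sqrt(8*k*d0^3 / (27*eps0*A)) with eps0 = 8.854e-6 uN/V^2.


Step 1: Compute numerator: 8 * k * d0^3 = 8 * 3.796 * 6^3 = 6559.488
Step 2: Compute denominator: 27 * eps0 * A = 27 * 8.854e-6 * 75967 = 18.160519
Step 3: Vpi = sqrt(6559.488 / 18.160519)
Vpi = 19.01 V


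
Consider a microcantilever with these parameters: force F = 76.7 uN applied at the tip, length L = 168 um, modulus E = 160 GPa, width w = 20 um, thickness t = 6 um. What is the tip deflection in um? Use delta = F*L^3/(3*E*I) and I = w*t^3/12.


Step 1: Calculate the second moment of area.
I = w * t^3 / 12 = 20 * 6^3 / 12 = 360.0 um^4
Step 2: Convert E to consistent units (1 GPa = 1000 uN/um^2).
E = 160 GPa = 160000 uN/um^2
Step 3: Calculate tip deflection.
delta = F * L^3 / (3 * E * I)
delta = 76.7 * 168^3 / (3 * 160000 * 360.0)
delta = 2.1046 um


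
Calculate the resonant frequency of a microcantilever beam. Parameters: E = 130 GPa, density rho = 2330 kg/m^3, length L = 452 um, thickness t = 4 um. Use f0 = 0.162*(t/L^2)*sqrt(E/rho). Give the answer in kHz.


Step 1: Convert units to SI.
t_SI = 4e-6 m, L_SI = 452e-6 m
Step 2: Calculate sqrt(E/rho).
sqrt(130e9 / 2330) = 7469.54 m/s
Step 3: Compute f0.
f0 = 0.162 * 4e-6 / (452e-6)^2 * 7469.54 = 23691.5 Hz = 23.69 kHz


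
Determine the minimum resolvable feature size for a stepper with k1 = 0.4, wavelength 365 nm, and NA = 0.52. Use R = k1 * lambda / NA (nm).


Step 1: Identify values: k1 = 0.4, lambda = 365 nm, NA = 0.52
Step 2: R = k1 * lambda / NA
R = 0.4 * 365 / 0.52
R = 280.8 nm


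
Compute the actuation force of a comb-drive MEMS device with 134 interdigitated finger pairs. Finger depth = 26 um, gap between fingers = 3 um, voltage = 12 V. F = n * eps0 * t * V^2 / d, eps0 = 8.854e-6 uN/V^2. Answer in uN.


Step 1: Parameters: n=134, eps0=8.854e-6 uN/V^2, t=26 um, V=12 V, d=3 um
Step 2: V^2 = 144
Step 3: F = 134 * 8.854e-6 * 26 * 144 / 3
F = 1.481 uN


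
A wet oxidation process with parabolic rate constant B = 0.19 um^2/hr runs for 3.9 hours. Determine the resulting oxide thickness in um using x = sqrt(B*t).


Step 1: Compute B*t = 0.19 * 3.9 = 0.741
Step 2: x = sqrt(0.741)
x = 0.861 um


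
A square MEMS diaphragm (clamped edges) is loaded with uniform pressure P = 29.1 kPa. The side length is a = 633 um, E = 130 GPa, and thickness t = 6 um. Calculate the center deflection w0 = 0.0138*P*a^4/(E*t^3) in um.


Step 1: Convert pressure to compatible units (E is in GPa, so P in GPa).
P = 29.1 kPa = 29.1e-6 GPa
Step 2: Compute numerator: 0.0138 * P * a^4.
a^4 = 633^4 = 160551674721
numerator = 0.0138 * 29.1e-6 * 160551674721 = 6.447434e+04
Step 3: Compute denominator: E * t^3 = 130 * 6^3 = 28080
Step 4: w0 = numerator / denominator = 6.447434e+04 / 28080 = 2.2961 um


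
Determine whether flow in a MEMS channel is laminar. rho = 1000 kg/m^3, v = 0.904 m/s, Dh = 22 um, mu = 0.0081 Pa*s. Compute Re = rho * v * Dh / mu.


Step 1: Convert Dh to meters: Dh = 22e-6 m
Step 2: Re = rho * v * Dh / mu
Re = 1000 * 0.904 * 22e-6 / 0.0081
Re = 2.455
Since Re = 2.455 is below ~2300, the flow is laminar.


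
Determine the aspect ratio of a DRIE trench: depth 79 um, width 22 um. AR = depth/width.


Step 1: AR = depth / width
Step 2: AR = 79 / 22
AR = 3.6


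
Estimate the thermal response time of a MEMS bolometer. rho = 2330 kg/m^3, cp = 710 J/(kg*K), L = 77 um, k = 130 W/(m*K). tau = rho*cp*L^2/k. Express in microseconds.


Step 1: Convert L to m: L = 77e-6 m
Step 2: L^2 = (77e-6)^2 = 5.929e-09 m^2
Step 3: tau = 2330 * 710 * 5.929e-09 / 130 = 7.544881e-05 s
Step 4: Convert to microseconds (multiply by 1e6).
tau = 75.449 us


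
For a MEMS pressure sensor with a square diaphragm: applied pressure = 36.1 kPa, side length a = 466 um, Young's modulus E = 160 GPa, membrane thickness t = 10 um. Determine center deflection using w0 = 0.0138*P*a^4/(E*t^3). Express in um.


Step 1: Convert pressure to compatible units (E is in GPa, so P in GPa).
P = 36.1 kPa = 36.1e-6 GPa
Step 2: Compute numerator: 0.0138 * P * a^4.
a^4 = 466^4 = 47156728336
numerator = 0.0138 * 36.1e-6 * 47156728336 = 2.34925e+04
Step 3: Compute denominator: E * t^3 = 160 * 10^3 = 160000
Step 4: w0 = numerator / denominator = 2.34925e+04 / 160000 = 0.1468 um


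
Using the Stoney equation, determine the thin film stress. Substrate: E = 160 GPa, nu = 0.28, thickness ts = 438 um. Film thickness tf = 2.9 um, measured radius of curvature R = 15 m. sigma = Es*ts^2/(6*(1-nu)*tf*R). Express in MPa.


Step 1: Compute numerator: Es * ts^2 = 160 * 438^2 = 30695040 (GPa*um^2)
Step 2: Compute denominator (R in um): 6*(1-nu)*tf*R = 6*0.72*2.9*15e6 = 187920000.0 (um^2)
Step 3: sigma (GPa) = 30695040 / 187920000.0 = 1.63341e-01 GPa
Step 4: Convert to MPa (x1000): sigma = 163.3 MPa


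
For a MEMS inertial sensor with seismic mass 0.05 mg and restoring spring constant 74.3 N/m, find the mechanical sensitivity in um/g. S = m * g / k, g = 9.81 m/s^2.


Step 1: Convert mass: m = 0.05 mg = 5.00e-08 kg
Step 2: S = m * g / k = 5.00e-08 * 9.81 / 74.3
Step 3: S = 6.60e-09 m/g
Step 4: Convert to um/g: S = 0.007 um/g


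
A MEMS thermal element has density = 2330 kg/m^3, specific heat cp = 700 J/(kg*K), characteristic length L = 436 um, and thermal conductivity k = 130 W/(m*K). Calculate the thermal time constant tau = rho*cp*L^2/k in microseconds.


Step 1: Convert L to m: L = 436e-6 m
Step 2: L^2 = (436e-6)^2 = 1.90096e-07 m^2
Step 3: tau = 2330 * 700 * 1.90096e-07 / 130 = 2.38497366e-03 s
Step 4: Convert to microseconds (multiply by 1e6).
tau = 2384.974 us


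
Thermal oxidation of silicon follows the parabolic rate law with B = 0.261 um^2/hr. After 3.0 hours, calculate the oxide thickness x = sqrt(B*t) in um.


Step 1: Compute B*t = 0.261 * 3.0 = 0.783
Step 2: x = sqrt(0.783)
x = 0.885 um


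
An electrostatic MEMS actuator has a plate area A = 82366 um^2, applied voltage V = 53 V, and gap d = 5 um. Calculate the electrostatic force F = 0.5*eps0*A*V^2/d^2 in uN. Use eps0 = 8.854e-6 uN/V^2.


Step 1: Identify parameters.
eps0 = 8.854e-6 uN/V^2, A = 82366 um^2, V = 53 V, d = 5 um
Step 2: Compute V^2 = 53^2 = 2809
Step 3: Compute d^2 = 5^2 = 25
Step 4: F = 0.5 * 8.854e-6 * 82366 * 2809 / 25
F = 40.97 uN


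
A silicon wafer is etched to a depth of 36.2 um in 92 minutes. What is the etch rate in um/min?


Step 1: Etch rate = depth / time
Step 2: rate = 36.2 / 92
rate = 0.393 um/min


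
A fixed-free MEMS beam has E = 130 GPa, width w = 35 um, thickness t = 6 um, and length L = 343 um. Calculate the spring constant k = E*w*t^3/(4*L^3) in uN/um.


Step 1: Convert E to consistent units (1 GPa = 1000 uN/um^2).
E = 130 GPa = 130000 uN/um^2
Step 2: Compute t^3 = 6^3 = 216
Step 3: Compute L^3 = 343^3 = 40353607
Step 4: k = 130000 * 35 * 216 / (4 * 40353607)
k = 6.0887 uN/um


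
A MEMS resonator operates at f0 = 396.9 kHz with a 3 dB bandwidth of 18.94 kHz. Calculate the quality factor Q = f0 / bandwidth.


Step 1: Q = f0 / bandwidth
Step 2: Q = 396.9 / 18.94
Q = 21.0


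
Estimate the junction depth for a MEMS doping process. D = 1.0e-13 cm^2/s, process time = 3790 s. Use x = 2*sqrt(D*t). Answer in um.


Step 1: Compute D*t = 1.0e-13 * 3790 = 3.79e-10 cm^2
Step 2: sqrt(D*t) = 1.9468e-05 cm
Step 3: x = 2 * 1.9468e-05 cm = 3.8936e-05 cm
Step 4: Convert to um (1 cm = 1e4 um): x = 0.389 um


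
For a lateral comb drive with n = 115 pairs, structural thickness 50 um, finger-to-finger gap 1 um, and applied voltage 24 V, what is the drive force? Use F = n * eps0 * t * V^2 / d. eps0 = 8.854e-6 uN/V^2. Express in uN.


Step 1: Parameters: n=115, eps0=8.854e-6 uN/V^2, t=50 um, V=24 V, d=1 um
Step 2: V^2 = 576
Step 3: F = 115 * 8.854e-6 * 50 * 576 / 1
F = 29.324 uN


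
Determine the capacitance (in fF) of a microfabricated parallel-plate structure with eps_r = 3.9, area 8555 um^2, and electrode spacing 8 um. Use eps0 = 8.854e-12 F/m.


Step 1: Convert area to m^2: A = 8555e-12 m^2
Step 2: Convert gap to m: d = 8e-6 m
Step 3: C = eps0 * eps_r * A / d
C = 8.854e-12 * 3.9 * 8555e-12 / 8e-6
Step 4: Convert to fF (multiply by 1e15).
C = 36.93 fF


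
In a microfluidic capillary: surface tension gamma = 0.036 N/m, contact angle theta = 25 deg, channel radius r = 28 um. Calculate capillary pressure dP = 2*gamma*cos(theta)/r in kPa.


Step 1: cos(25 deg) = 0.9063
Step 2: Convert r to m: r = 28e-6 m
Step 3: dP = 2 * 0.036 * 0.9063 / 28e-6 = 2330.5 Pa
Step 4: Convert Pa to kPa (divide by 1000).
dP = 2.33 kPa


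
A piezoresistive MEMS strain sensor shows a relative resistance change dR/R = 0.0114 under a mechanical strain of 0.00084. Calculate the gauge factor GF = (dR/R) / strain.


Step 1: Identify values.
dR/R = 0.0114, strain = 0.00084
Step 2: GF = (dR/R) / strain = 0.0114 / 0.00084
GF = 13.6


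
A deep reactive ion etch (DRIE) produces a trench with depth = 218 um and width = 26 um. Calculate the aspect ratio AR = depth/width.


Step 1: AR = depth / width
Step 2: AR = 218 / 26
AR = 8.4


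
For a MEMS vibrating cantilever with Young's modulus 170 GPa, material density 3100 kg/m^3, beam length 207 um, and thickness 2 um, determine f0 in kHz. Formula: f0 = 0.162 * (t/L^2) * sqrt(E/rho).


Step 1: Convert units to SI.
t_SI = 2e-6 m, L_SI = 207e-6 m
Step 2: Calculate sqrt(E/rho).
sqrt(170e9 / 3100) = 7405.32 m/s
Step 3: Compute f0.
f0 = 0.162 * 2e-6 / (207e-6)^2 * 7405.32 = 55994.9 Hz = 55.99 kHz


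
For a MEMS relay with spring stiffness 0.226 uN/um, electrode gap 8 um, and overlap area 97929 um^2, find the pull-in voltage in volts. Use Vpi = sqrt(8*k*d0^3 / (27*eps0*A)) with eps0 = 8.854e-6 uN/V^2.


Step 1: Compute numerator: 8 * k * d0^3 = 8 * 0.226 * 8^3 = 925.696
Step 2: Compute denominator: 27 * eps0 * A = 27 * 8.854e-6 * 97929 = 23.410711
Step 3: Vpi = sqrt(925.696 / 23.410711)
Vpi = 6.29 V


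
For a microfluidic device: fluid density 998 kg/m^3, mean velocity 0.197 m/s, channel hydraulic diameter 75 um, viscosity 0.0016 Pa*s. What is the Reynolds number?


Step 1: Convert Dh to meters: Dh = 75e-6 m
Step 2: Re = rho * v * Dh / mu
Re = 998 * 0.197 * 75e-6 / 0.0016
Re = 9.216


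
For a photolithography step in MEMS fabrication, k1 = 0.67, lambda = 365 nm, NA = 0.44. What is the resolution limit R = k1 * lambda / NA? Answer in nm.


Step 1: Identify values: k1 = 0.67, lambda = 365 nm, NA = 0.44
Step 2: R = k1 * lambda / NA
R = 0.67 * 365 / 0.44
R = 555.8 nm


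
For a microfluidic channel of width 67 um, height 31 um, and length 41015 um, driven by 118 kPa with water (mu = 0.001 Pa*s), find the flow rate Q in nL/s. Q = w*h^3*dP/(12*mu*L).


Step 1: Convert all dimensions to SI (meters).
w = 67e-6 m, h = 31e-6 m, L = 41015e-6 m, dP = 118e3 Pa
Step 2: Q = w * h^3 * dP / (12 * mu * L)
Q = 67e-6 * (31e-6)^3 * 118e3 / (12 * 0.001 * 41015e-6) = 4.785397e-10 m^3/s
Step 3: Convert Q from m^3/s to nL/s (1 m^3 = 1e12 nL, so multiply by 1e12).
Q = 478.54 nL/s


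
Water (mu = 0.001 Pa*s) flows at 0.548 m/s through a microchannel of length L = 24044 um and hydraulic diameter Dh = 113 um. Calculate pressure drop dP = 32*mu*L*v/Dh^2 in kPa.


Step 1: Convert to SI: L = 24044e-6 m, Dh = 113e-6 m
Step 2: dP = 32 * 0.001 * 24044e-6 * 0.548 / (113e-6)^2
Step 3: dP = 33020.25 Pa
Step 4: Convert to kPa: dP = 33.02 kPa


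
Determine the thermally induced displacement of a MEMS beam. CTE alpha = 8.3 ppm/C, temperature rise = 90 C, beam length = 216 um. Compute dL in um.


Step 1: Convert CTE: alpha = 8.3 ppm/C = 8.3e-6 /C
Step 2: dL = 8.3e-6 * 90 * 216
dL = 0.1614 um


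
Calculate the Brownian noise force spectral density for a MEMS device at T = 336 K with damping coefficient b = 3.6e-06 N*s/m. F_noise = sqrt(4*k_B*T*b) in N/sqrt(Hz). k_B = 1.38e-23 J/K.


Step 1: Compute 4 * k_B * T * b
= 4 * 1.38e-23 * 336 * 3.6e-06
= 6.6770e-26 N^2/Hz
Step 2: F_noise = sqrt(6.6770e-26)
F_noise = 2.58e-13 N/sqrt(Hz)


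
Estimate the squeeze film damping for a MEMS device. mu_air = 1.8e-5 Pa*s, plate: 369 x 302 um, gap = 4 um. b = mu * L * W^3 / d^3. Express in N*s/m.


Step 1: Convert to SI.
L = 369e-6 m, W = 302e-6 m, d = 4e-6 m
Step 2: W^3 = (302e-6)^3 = 2.75e-11 m^3
Step 3: d^3 = (4e-6)^3 = 6.40e-17 m^3
Step 4: b = 1.8e-5 * 369e-6 * 2.75e-11 / 6.40e-17
b = 2.86e-03 N*s/m


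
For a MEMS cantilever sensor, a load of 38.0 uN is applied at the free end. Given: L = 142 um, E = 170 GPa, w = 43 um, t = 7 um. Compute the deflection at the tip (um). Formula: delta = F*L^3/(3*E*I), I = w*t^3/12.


Step 1: Calculate the second moment of area.
I = w * t^3 / 12 = 43 * 7^3 / 12 = 1229.0833 um^4
Step 2: Convert E to consistent units (1 GPa = 1000 uN/um^2).
E = 170 GPa = 170000 uN/um^2
Step 3: Calculate tip deflection.
delta = F * L^3 / (3 * E * I)
delta = 38.0 * 142^3 / (3 * 170000 * 1229.0833)
delta = 0.1736 um
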